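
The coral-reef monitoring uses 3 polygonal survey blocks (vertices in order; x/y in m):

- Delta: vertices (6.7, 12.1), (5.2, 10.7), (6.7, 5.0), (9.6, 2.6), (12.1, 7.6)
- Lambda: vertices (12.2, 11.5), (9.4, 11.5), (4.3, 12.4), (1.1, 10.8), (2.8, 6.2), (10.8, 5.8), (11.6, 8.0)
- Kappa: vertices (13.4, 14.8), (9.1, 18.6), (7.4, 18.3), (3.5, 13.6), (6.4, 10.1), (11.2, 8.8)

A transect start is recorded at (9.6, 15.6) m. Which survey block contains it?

Kappa

Cast a ray rightward from (9.6, 15.6). For each polygon, the edges (by vertex number in listed order) whose endpoints lie on opposite sides of y = 15.6, where each meets that height, and whether that is right or left of the point:
Delta: no edge straddles that height → 0 crossings.
Lambda: no edge straddles that height → 0 crossings.
Kappa: 1–2 at x≈12.49 (right), 3–4 at x≈5.16 (left) → 1 crossing.
Only Kappa has an odd count, so the point is inside Kappa.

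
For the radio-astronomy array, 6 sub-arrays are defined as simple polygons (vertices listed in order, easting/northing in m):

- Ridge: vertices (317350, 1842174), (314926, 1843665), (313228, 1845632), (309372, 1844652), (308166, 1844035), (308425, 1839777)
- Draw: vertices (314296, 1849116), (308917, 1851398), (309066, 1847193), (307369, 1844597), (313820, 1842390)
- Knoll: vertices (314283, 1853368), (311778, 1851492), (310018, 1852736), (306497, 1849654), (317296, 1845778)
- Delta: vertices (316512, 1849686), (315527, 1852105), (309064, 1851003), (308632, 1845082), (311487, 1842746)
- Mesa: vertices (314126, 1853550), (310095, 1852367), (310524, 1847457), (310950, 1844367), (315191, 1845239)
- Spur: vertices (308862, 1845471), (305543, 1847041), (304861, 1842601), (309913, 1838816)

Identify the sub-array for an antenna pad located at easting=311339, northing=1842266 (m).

Cast a ray rightward from (311339, 1842266). For each polygon, the edges (by vertex number in listed order) whose endpoints lie on opposite sides of northing = 1842266, where each meets that height, and whether that is right or left of the point:
Ridge: 1–2 at easting≈317200.4 (right), 5–6 at easting≈308273.6 (left) → 1 crossing.
Draw: no edge straddles that height → 0 crossings.
Knoll: no edge straddles that height → 0 crossings.
Delta: no edge straddles that height → 0 crossings.
Mesa: no edge straddles that height → 0 crossings.
Spur: 3–4 at easting≈305308.1 (left), 4–1 at easting≈309368.2 (left) → 0 crossings.
Only Ridge has an odd count, so the point is inside Ridge.

Ridge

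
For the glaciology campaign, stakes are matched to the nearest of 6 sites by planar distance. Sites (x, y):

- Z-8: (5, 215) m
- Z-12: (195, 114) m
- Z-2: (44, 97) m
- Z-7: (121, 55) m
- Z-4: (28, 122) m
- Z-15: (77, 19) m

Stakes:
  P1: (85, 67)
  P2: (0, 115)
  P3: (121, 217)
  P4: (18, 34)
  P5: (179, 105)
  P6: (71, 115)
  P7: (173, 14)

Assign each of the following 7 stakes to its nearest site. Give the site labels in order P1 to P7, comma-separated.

Z-7, Z-4, Z-8, Z-15, Z-12, Z-2, Z-7

P1 → Z-7 (d²=1440.00)
P2 → Z-4 (d²=833.00)
P3 → Z-8 (d²=13460.00)
P4 → Z-15 (d²=3706.00)
P5 → Z-12 (d²=337.00)
P6 → Z-2 (d²=1053.00)
P7 → Z-7 (d²=4385.00)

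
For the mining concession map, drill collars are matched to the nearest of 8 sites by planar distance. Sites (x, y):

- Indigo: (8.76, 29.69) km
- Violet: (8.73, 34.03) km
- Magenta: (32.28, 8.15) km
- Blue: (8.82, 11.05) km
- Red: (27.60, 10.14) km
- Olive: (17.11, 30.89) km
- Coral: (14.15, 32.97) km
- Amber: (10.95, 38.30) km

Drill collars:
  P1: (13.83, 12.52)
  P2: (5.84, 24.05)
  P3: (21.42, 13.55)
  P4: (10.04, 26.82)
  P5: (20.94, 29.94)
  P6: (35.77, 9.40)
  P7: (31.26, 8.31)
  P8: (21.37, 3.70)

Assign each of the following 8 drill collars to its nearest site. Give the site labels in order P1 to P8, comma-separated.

Blue, Indigo, Red, Indigo, Olive, Magenta, Magenta, Red

P1 → Blue (d²=27.26)
P2 → Indigo (d²=40.34)
P3 → Red (d²=49.82)
P4 → Indigo (d²=9.88)
P5 → Olive (d²=15.57)
P6 → Magenta (d²=13.74)
P7 → Magenta (d²=1.07)
P8 → Red (d²=80.29)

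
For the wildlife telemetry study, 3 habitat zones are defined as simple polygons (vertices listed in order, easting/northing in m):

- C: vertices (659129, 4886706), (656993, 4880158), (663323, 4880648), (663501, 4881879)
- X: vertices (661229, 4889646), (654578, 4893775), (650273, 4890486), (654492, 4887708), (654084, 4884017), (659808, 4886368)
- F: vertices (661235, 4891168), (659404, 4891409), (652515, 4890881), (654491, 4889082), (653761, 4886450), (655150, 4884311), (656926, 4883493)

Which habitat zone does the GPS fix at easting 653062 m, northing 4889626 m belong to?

Cast a ray rightward from (653062, 4889626). For each polygon, the edges (by vertex number in listed order) whose endpoints lie on opposite sides of northing = 4889626, where each meets that height, and whether that is right or left of the point:
C: no edge straddles that height → 0 crossings.
X: 3–4 at easting≈651579.1 (left), 6–1 at easting≈661220.3 (right) → 1 crossing.
F: 3–4 at easting≈653893.5 (right), 7–1 at easting≈660369.3 (right) → 2 crossings.
Only X has an odd count, so the point is inside X.

X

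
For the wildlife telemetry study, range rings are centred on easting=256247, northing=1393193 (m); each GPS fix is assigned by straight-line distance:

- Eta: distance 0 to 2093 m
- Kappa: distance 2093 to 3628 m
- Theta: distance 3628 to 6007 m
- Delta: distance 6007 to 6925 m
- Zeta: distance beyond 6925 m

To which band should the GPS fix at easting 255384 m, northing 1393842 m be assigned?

Eta

Distance = √((255384−256247)² + (1393842−1393193)²) = √(744769.000 + 421201.000) = 1079.801 m.
0 ≤ 1079.801 < 2093 → Eta.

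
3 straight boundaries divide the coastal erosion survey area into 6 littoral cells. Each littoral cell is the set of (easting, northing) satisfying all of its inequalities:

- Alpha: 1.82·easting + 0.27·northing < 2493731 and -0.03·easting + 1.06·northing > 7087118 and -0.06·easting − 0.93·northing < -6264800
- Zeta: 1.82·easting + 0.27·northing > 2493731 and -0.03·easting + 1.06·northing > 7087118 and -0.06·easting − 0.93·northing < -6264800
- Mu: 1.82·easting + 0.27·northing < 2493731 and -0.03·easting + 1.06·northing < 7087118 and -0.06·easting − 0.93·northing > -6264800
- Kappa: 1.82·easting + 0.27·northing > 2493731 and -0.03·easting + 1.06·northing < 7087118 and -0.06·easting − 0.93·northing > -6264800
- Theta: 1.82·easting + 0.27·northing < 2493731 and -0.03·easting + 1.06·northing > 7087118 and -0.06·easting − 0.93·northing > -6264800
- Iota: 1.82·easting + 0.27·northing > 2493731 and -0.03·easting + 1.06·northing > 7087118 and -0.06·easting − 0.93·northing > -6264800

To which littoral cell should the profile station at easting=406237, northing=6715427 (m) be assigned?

Zeta

1.82·406237 + 0.27·6715427 = 2552516.630, which is > 2493731
-0.03·406237 + 1.06·6715427 = 7106165.510, which is > 7087118
-0.06·406237 − 0.93·6715427 = -6269721.330, which is < -6264800
This sign pattern matches Zeta.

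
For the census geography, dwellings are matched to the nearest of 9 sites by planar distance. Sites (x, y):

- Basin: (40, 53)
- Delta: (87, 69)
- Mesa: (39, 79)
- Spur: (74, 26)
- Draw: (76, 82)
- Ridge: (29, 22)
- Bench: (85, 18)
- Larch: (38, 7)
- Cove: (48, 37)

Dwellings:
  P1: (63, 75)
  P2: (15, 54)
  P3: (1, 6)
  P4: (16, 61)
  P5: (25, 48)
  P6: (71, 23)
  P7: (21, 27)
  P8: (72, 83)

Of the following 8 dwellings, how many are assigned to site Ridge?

P1 → Draw
P2 → Basin
P3 → Ridge
P4 → Basin
P5 → Basin
P6 → Spur
P7 → Ridge
P8 → Draw
2 of the 8 go to Ridge.

2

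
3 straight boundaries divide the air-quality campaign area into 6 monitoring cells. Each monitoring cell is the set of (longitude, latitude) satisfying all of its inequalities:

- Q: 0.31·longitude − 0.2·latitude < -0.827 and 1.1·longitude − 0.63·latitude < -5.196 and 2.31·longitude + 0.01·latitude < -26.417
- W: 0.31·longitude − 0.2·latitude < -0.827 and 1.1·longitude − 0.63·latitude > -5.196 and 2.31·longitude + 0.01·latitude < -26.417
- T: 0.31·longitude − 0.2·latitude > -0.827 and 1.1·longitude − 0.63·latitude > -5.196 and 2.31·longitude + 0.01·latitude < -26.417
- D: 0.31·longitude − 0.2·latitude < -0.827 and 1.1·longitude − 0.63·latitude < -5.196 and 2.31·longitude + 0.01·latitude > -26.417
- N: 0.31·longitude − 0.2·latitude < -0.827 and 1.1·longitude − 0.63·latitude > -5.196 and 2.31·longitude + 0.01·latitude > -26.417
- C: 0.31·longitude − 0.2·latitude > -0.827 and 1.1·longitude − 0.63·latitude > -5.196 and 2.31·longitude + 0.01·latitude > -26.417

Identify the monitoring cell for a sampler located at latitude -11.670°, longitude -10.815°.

0.31·-10.815 − 0.2·-11.670 = -1.019, which is < -0.827
1.1·-10.815 − 0.63·-11.670 = -4.544, which is > -5.196
2.31·-10.815 + 0.01·-11.670 = -25.099, which is > -26.417
This sign pattern matches N.

N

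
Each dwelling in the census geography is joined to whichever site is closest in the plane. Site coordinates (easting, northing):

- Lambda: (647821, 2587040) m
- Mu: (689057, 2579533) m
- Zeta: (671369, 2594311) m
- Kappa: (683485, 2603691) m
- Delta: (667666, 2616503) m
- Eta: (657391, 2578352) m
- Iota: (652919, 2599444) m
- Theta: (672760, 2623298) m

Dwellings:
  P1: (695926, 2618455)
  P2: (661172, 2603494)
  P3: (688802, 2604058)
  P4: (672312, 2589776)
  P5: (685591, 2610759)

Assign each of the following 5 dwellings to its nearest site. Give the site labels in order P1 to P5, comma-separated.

P1 → Kappa (d²=372754177.00)
P2 → Iota (d²=84514509.00)
P3 → Kappa (d²=28405178.00)
P4 → Zeta (d²=21455474.00)
P5 → Kappa (d²=54391860.00)

Kappa, Iota, Kappa, Zeta, Kappa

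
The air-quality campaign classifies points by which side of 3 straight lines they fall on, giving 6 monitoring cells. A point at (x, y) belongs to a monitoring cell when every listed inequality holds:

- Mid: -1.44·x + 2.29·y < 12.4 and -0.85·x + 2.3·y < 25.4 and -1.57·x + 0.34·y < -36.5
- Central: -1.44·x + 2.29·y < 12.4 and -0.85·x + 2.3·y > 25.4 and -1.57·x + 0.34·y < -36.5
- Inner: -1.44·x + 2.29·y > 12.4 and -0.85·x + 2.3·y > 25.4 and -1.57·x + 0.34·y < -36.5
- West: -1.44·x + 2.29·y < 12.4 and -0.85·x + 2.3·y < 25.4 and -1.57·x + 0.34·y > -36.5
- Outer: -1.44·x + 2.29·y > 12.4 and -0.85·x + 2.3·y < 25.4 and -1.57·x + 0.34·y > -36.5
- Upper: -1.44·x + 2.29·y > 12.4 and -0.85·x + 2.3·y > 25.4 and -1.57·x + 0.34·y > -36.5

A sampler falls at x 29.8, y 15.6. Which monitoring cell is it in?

Mid

-1.44·29.8 + 2.29·15.6 = -7.188, which is < 12.4
-0.85·29.8 + 2.3·15.6 = 10.550, which is < 25.4
-1.57·29.8 + 0.34·15.6 = -41.482, which is < -36.5
This sign pattern matches Mid.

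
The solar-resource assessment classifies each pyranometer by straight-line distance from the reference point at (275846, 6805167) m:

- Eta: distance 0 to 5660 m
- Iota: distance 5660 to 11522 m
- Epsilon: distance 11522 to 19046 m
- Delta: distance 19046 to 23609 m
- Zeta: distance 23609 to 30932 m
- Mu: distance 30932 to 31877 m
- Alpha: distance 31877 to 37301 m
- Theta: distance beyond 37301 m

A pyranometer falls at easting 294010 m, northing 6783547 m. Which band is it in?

Distance = √((294010−275846)² + (6783547−6805167)²) = √(329930896.000 + 467424400.000) = 28237.480 m.
23609 ≤ 28237.480 < 30932 → Zeta.

Zeta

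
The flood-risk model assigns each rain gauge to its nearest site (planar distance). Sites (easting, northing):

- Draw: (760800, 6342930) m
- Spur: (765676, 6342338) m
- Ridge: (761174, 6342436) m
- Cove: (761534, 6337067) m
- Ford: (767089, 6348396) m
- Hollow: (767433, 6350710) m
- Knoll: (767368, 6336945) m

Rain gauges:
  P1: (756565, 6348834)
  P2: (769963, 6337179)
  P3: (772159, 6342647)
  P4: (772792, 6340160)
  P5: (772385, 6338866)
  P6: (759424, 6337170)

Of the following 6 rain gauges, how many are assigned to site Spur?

P1 → Draw
P2 → Knoll
P3 → Spur
P4 → Knoll
P5 → Knoll
P6 → Cove
1 of the 6 goes to Spur.

1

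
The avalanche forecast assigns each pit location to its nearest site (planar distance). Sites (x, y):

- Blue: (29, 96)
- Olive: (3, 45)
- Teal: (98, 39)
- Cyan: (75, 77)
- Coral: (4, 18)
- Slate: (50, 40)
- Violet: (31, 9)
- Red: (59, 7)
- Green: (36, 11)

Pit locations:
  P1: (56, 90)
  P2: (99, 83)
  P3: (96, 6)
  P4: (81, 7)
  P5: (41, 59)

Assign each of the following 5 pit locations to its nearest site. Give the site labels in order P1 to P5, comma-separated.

Cyan, Cyan, Teal, Red, Slate

P1 → Cyan (d²=530.00)
P2 → Cyan (d²=612.00)
P3 → Teal (d²=1093.00)
P4 → Red (d²=484.00)
P5 → Slate (d²=442.00)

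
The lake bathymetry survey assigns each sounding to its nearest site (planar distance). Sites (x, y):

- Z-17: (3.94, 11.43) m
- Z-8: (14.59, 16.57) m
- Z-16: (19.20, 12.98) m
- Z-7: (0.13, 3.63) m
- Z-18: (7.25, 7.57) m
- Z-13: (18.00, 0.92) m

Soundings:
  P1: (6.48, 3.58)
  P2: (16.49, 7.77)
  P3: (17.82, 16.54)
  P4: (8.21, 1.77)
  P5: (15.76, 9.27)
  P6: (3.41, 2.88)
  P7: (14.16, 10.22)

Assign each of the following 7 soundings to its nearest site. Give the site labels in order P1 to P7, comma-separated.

P1 → Z-18 (d²=16.51)
P2 → Z-16 (d²=34.49)
P3 → Z-8 (d²=10.43)
P4 → Z-18 (d²=34.56)
P5 → Z-16 (d²=25.60)
P6 → Z-7 (d²=11.32)
P7 → Z-16 (d²=33.02)

Z-18, Z-16, Z-8, Z-18, Z-16, Z-7, Z-16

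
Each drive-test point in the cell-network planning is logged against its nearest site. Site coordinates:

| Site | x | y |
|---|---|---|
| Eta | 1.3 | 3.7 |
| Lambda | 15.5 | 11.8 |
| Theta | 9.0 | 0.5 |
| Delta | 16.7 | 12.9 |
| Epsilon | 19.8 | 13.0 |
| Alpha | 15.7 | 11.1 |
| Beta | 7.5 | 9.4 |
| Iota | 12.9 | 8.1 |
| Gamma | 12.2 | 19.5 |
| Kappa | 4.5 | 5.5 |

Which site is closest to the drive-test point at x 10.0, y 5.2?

Squared distances to each site:
Eta: 77.940; Lambda: 73.810; Theta: 23.090; Delta: 104.180; Epsilon: 156.880; Alpha: 67.300; Beta: 23.890; Iota: 16.820; Gamma: 209.330; Kappa: 30.340.
Minimum at Iota.

Iota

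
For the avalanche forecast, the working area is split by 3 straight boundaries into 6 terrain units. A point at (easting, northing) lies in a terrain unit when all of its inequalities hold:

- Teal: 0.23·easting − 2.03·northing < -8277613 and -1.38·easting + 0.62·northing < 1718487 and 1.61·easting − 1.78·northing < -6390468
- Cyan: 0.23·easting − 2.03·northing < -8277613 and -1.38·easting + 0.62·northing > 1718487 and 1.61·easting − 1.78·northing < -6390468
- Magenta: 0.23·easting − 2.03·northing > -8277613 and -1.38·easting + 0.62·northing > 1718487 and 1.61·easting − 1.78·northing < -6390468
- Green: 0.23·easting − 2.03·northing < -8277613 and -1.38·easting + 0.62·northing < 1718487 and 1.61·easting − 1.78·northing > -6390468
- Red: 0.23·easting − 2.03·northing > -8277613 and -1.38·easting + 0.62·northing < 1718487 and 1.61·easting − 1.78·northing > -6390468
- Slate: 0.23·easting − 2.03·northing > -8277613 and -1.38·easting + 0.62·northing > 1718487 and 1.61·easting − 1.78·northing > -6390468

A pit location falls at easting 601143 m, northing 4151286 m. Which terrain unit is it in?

0.23·601143 − 2.03·4151286 = -8288847.690, which is < -8277613
-1.38·601143 + 0.62·4151286 = 1744219.980, which is > 1718487
1.61·601143 − 1.78·4151286 = -6421448.850, which is < -6390468
This sign pattern matches Cyan.

Cyan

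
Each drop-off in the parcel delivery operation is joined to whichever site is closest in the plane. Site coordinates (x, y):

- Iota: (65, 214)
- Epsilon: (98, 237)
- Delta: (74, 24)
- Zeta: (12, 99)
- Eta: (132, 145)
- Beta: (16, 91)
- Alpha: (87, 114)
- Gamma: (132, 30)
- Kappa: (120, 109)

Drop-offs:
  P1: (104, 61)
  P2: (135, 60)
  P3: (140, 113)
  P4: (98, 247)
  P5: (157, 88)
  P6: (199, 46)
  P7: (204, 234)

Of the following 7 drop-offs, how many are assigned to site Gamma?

3

P1 → Gamma
P2 → Gamma
P3 → Kappa
P4 → Epsilon
P5 → Kappa
P6 → Gamma
P7 → Epsilon
3 of the 7 go to Gamma.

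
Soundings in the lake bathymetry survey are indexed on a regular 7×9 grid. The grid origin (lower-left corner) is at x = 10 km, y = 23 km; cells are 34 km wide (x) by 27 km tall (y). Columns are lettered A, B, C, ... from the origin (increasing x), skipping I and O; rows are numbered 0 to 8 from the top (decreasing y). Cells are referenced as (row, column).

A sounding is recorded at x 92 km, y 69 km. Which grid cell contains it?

Column index: ⌊(92 − 10) / 34⌋ = ⌊2.412⌋ = 2 → column C
Row offset from origin: ⌊(69 − 23) / 27⌋ = ⌊1.704⌋ = 1 → row 7 (counted from top)

(7, C)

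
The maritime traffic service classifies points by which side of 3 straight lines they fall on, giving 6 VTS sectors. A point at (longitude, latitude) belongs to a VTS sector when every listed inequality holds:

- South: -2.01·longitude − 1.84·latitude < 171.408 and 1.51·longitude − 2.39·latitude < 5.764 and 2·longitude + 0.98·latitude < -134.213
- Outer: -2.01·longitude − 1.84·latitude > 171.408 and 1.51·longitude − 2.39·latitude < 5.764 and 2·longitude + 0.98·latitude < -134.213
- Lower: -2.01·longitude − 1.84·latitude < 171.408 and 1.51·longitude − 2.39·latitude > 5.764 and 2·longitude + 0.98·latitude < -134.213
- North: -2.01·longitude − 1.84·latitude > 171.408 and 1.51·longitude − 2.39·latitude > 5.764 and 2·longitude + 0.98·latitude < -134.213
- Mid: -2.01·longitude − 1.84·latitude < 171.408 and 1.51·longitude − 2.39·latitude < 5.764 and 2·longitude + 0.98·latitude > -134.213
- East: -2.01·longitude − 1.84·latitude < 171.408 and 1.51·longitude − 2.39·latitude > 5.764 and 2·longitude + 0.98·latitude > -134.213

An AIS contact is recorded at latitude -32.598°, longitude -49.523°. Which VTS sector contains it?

-2.01·-49.523 − 1.84·-32.598 = 159.522, which is < 171.408
1.51·-49.523 − 2.39·-32.598 = 3.129, which is < 5.764
2·-49.523 + 0.98·-32.598 = -130.992, which is > -134.213
This sign pattern matches Mid.

Mid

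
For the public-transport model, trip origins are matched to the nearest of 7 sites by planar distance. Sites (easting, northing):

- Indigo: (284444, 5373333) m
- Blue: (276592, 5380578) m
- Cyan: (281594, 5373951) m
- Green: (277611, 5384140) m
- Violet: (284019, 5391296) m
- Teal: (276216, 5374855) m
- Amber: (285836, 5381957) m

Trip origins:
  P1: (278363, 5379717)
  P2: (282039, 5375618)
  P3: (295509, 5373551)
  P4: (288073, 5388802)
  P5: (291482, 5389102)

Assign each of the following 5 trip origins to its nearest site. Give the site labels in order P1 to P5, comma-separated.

Blue, Cyan, Indigo, Violet, Violet

P1 → Blue (d²=3877762.00)
P2 → Cyan (d²=2976914.00)
P3 → Indigo (d²=122481749.00)
P4 → Violet (d²=22654952.00)
P5 → Violet (d²=60510005.00)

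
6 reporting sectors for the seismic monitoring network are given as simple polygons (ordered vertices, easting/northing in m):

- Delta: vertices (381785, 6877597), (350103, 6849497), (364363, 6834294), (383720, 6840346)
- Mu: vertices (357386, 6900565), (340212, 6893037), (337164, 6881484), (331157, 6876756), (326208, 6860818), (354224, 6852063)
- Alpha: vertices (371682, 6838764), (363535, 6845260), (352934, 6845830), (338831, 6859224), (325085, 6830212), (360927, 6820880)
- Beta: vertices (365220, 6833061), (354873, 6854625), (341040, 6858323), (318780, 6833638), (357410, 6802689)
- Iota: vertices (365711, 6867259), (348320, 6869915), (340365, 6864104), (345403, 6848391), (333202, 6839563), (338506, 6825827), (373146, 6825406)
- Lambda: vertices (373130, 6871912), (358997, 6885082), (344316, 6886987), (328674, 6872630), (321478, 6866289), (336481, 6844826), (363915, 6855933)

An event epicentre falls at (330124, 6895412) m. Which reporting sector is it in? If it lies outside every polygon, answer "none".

Cast a ray rightward from (330124, 6895412). For each polygon, the edges (by vertex number in listed order) whose endpoints lie on opposite sides of northing = 6895412, where each meets that height, and whether that is right or left of the point:
Delta: no edge straddles that height → 0 crossings.
Mu: 1–2 at easting≈345630.2 (right), 6–1 at easting≈357050.1 (right) → 2 crossings.
Alpha: no edge straddles that height → 0 crossings.
Beta: no edge straddles that height → 0 crossings.
Iota: no edge straddles that height → 0 crossings.
Lambda: no edge straddles that height → 0 crossings.
All counts are even, so the point lies outside every listed polygon.

none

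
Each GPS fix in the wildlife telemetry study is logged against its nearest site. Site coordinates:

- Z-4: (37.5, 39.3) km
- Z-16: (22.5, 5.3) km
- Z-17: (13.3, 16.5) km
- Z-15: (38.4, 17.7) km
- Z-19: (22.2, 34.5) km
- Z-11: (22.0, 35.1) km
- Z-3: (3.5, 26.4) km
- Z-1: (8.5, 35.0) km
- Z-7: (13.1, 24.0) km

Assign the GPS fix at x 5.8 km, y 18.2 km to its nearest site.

Z-17

Squared distances to each site:
Z-4: 1450.100; Z-16: 445.300; Z-17: 59.140; Z-15: 1063.010; Z-19: 534.650; Z-11: 548.050; Z-3: 72.530; Z-1: 289.530; Z-7: 86.930.
Minimum at Z-17.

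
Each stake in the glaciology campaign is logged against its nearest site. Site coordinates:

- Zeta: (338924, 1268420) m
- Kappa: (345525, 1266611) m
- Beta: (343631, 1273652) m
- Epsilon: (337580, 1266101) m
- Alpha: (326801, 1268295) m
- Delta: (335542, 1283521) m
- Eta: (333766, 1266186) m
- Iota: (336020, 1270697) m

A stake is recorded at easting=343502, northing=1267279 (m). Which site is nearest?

Squared distances to each site:
Zeta: 22259965.000; Kappa: 4538753.000; Beta: 40631770.000; Epsilon: 36457768.000; Alpha: 279955657.000; Delta: 327164164.000; Eta: 95984345.000; Iota: 67663048.000.
Minimum at Kappa.

Kappa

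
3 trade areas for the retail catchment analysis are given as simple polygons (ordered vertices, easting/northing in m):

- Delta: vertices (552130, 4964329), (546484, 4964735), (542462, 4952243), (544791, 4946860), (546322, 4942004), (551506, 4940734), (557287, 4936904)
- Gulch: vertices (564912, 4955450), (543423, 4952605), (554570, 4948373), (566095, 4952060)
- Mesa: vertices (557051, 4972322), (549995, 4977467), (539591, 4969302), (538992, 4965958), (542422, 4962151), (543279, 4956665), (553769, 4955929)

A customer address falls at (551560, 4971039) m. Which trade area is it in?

Cast a ray rightward from (551560, 4971039). For each polygon, the edges (by vertex number in listed order) whose endpoints lie on opposite sides of northing = 4971039, where each meets that height, and whether that is right or left of the point:
Delta: no edge straddles that height → 0 crossings.
Gulch: no edge straddles that height → 0 crossings.
Mesa: 2–3 at easting≈541804.3 (left), 7–1 at easting≈556794.1 (right) → 1 crossing.
Only Mesa has an odd count, so the point is inside Mesa.

Mesa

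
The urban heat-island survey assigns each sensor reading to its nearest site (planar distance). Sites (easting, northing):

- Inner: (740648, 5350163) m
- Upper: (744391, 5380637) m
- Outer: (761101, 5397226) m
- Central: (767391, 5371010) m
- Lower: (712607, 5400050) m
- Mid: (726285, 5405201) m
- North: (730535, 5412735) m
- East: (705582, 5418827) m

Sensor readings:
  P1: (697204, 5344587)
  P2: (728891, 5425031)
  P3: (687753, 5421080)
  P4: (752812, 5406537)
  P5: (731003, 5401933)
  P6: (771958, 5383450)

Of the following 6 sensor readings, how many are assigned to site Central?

1

P1 → Inner
P2 → North
P3 → East
P4 → Outer
P5 → Mid
P6 → Central
1 of the 6 goes to Central.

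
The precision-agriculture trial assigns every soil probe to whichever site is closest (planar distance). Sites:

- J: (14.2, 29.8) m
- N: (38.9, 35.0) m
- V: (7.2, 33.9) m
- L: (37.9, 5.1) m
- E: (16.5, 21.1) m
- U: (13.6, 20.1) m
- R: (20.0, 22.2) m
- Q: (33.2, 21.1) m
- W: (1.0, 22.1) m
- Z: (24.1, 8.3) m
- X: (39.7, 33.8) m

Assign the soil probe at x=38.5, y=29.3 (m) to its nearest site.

Squared distances to each site:
J: 590.740; N: 32.650; V: 1000.850; L: 586.000; E: 551.240; U: 704.650; R: 392.660; Q: 95.330; W: 1458.090; Z: 648.360; X: 21.690.
Minimum at X.

X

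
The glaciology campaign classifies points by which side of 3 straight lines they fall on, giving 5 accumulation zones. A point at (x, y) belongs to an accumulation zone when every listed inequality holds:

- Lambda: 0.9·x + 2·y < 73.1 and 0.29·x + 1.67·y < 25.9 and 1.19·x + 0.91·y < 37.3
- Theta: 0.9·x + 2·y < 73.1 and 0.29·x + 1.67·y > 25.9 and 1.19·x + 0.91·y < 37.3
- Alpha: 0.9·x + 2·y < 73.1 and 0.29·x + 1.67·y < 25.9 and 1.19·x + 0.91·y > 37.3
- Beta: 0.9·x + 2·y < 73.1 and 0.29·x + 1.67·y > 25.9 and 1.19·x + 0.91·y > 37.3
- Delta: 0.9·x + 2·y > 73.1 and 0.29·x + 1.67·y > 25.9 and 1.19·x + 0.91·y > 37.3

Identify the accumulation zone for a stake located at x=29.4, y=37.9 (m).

0.9·29.4 + 2·37.9 = 102.260, which is > 73.1
0.29·29.4 + 1.67·37.9 = 71.819, which is > 25.9
1.19·29.4 + 0.91·37.9 = 69.475, which is > 37.3
This sign pattern matches Delta.

Delta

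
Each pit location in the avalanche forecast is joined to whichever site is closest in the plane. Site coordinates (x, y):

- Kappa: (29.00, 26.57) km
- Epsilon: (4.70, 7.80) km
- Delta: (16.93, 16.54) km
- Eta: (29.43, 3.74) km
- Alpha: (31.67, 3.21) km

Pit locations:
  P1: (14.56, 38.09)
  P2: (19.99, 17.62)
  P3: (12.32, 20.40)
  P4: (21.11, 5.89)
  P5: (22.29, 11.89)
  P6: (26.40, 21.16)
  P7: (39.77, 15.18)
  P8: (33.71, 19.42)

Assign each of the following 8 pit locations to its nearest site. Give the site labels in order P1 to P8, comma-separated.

P1 → Kappa (d²=341.22)
P2 → Delta (d²=10.53)
P3 → Delta (d²=36.15)
P4 → Eta (d²=73.84)
P5 → Delta (d²=50.35)
P6 → Kappa (d²=36.03)
P7 → Alpha (d²=208.89)
P8 → Kappa (d²=73.31)

Kappa, Delta, Delta, Eta, Delta, Kappa, Alpha, Kappa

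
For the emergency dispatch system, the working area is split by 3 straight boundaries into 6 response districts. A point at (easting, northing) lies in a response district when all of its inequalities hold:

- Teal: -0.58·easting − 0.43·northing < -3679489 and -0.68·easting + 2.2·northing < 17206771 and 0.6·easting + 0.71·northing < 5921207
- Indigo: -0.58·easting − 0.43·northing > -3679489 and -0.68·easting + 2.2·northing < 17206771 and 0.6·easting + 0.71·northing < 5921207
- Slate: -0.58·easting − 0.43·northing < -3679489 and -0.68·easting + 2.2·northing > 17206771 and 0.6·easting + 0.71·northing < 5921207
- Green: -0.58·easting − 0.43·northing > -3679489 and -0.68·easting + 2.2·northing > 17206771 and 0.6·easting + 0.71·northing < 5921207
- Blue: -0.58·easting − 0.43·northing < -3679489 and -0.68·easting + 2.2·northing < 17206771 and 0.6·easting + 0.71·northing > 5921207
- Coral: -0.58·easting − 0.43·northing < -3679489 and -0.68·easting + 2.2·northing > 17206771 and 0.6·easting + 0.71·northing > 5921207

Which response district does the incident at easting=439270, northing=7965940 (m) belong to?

Slate

-0.58·439270 − 0.43·7965940 = -3680130.800, which is < -3679489
-0.68·439270 + 2.2·7965940 = 17226364.400, which is > 17206771
0.6·439270 + 0.71·7965940 = 5919379.400, which is < 5921207
This sign pattern matches Slate.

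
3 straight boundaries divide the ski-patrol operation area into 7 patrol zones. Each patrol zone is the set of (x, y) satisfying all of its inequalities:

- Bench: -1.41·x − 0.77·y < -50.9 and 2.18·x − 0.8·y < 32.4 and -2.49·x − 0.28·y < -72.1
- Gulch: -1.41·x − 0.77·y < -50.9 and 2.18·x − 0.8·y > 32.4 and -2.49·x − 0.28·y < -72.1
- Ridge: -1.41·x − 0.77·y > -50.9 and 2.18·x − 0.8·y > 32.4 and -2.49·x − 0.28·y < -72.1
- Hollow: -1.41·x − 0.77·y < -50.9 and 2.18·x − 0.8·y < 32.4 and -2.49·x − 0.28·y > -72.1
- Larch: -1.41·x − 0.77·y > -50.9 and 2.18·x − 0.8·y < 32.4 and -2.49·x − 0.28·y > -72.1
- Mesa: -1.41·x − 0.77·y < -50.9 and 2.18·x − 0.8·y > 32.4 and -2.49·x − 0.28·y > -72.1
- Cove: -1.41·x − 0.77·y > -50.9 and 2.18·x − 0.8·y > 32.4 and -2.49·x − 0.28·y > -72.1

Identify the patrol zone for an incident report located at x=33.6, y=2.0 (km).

-1.41·33.6 − 0.77·2.0 = -48.916, which is > -50.9
2.18·33.6 − 0.8·2.0 = 71.648, which is > 32.4
-2.49·33.6 − 0.28·2.0 = -84.224, which is < -72.1
This sign pattern matches Ridge.

Ridge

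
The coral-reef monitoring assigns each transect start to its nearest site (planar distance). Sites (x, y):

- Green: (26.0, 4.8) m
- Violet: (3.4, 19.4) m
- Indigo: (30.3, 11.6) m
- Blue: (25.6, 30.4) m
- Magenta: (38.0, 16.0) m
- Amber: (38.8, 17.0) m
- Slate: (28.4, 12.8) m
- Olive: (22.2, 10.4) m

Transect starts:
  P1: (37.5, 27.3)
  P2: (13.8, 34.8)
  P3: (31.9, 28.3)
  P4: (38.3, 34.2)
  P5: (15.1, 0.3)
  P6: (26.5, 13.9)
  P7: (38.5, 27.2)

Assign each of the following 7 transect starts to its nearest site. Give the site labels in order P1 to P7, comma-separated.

Amber, Blue, Blue, Blue, Green, Slate, Amber

P1 → Amber (d²=107.78)
P2 → Blue (d²=158.60)
P3 → Blue (d²=44.10)
P4 → Blue (d²=175.73)
P5 → Green (d²=139.06)
P6 → Slate (d²=4.82)
P7 → Amber (d²=104.13)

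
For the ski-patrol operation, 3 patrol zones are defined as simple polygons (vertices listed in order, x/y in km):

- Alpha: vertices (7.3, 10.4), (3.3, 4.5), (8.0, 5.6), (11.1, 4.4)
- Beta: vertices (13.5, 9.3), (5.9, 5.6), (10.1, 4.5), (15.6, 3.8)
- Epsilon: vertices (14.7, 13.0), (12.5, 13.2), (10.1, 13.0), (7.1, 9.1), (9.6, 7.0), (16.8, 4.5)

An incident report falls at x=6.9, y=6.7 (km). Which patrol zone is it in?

Cast a ray rightward from (6.9, 6.7). For each polygon, the edges (by vertex number in listed order) whose endpoints lie on opposite sides of y = 6.7, where each meets that height, and whether that is right or left of the point:
Alpha: 1–2 at x≈4.79 (left), 4–1 at x≈9.64 (right) → 1 crossing.
Beta: 1–2 at x≈8.16 (right), 4–1 at x≈14.49 (right) → 2 crossings.
Epsilon: 5–6 at x≈10.46 (right), 6–1 at x≈16.26 (right) → 2 crossings.
Only Alpha has an odd count, so the point is inside Alpha.

Alpha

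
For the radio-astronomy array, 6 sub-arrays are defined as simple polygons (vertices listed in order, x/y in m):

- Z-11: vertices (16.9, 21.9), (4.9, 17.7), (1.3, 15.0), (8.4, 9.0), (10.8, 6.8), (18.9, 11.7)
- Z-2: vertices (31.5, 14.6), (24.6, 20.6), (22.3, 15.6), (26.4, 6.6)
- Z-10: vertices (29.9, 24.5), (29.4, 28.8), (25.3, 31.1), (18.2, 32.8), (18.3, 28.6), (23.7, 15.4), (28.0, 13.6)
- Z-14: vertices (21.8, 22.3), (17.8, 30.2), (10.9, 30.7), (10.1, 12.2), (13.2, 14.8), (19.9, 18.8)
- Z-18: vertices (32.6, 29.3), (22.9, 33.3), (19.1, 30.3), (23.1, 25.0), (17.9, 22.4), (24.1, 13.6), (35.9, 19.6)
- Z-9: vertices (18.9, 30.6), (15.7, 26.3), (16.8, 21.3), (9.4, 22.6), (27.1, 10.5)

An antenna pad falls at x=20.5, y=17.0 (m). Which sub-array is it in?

Cast a ray rightward from (20.5, 17.0). For each polygon, the edges (by vertex number in listed order) whose endpoints lie on opposite sides of y = 17.0, where each meets that height, and whether that is right or left of the point:
Z-11: 2–3 at x≈3.97 (left), 6–1 at x≈17.86 (left) → 0 crossings.
Z-2: 1–2 at x≈28.74 (right), 2–3 at x≈22.94 (right) → 2 crossings.
Z-10: 5–6 at x≈23.05 (right), 7–1 at x≈28.59 (right) → 2 crossings.
Z-14: 3–4 at x≈10.31 (left), 5–6 at x≈16.88 (left) → 0 crossings.
Z-18: 5–6 at x≈21.70 (right), 6–7 at x≈30.79 (right) → 2 crossings.
Z-9: 4–5 at x≈17.59 (left), 5–1 at x≈24.45 (right) → 1 crossing.
Only Z-9 has an odd count, so the point is inside Z-9.

Z-9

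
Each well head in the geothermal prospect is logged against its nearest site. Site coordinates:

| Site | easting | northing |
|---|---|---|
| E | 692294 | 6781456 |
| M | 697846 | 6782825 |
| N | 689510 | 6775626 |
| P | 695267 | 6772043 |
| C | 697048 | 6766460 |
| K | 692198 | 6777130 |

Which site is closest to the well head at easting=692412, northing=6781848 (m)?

Squared distances to each site:
E: 167588.000; M: 30482885.000; N: 47134888.000; P: 104289050.000; C: 258283040.000; K: 22305320.000.
Minimum at E.

E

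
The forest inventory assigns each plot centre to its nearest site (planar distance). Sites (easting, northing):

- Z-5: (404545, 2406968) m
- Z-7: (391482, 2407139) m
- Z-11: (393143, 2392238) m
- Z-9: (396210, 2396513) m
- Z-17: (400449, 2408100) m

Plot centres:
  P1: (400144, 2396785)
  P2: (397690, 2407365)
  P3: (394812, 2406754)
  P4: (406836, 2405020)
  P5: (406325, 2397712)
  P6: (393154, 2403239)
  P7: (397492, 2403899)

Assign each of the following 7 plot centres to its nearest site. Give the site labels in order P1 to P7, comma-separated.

P1 → Z-9 (d²=15550340.00)
P2 → Z-17 (d²=8152306.00)
P3 → Z-7 (d²=11237125.00)
P4 → Z-5 (d²=9043385.00)
P5 → Z-5 (d²=88841936.00)
P6 → Z-7 (d²=18005584.00)
P7 → Z-17 (d²=26392250.00)

Z-9, Z-17, Z-7, Z-5, Z-5, Z-7, Z-17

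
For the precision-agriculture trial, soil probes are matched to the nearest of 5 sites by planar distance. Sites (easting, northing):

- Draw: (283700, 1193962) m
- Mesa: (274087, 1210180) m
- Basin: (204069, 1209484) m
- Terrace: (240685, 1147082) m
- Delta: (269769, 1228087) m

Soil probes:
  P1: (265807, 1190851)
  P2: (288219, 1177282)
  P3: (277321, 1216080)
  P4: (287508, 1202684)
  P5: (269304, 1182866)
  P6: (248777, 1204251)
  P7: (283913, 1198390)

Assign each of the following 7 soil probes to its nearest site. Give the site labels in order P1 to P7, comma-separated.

P1 → Draw (d²=329837770.00)
P2 → Draw (d²=298643761.00)
P3 → Mesa (d²=45268756.00)
P4 → Draw (d²=90574148.00)
P5 → Draw (d²=330366032.00)
P6 → Mesa (d²=675749141.00)
P7 → Draw (d²=19652553.00)

Draw, Draw, Mesa, Draw, Draw, Mesa, Draw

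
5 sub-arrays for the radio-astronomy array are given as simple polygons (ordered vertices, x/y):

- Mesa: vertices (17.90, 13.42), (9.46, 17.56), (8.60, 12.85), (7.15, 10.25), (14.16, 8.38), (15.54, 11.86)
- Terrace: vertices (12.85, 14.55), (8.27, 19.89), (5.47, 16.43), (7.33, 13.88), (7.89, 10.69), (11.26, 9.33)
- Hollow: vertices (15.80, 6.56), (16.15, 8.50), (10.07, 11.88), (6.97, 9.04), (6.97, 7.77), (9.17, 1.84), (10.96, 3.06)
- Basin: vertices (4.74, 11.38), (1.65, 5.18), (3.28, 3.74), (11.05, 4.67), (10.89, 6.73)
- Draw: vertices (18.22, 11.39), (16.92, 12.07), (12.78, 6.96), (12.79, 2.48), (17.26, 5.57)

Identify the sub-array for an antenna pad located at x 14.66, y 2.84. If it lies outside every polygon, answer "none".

Cast a ray rightward from (14.66, 2.84). For each polygon, the edges (by vertex number in listed order) whose endpoints lie on opposite sides of y = 2.84, where each meets that height, and whether that is right or left of the point:
Mesa: no edge straddles that height → 0 crossings.
Terrace: no edge straddles that height → 0 crossings.
Hollow: 5–6 at x≈8.799 (left), 6–7 at x≈10.637 (left) → 0 crossings.
Basin: no edge straddles that height → 0 crossings.
Draw: 3–4 at x≈12.789 (left), 4–5 at x≈13.311 (left) → 0 crossings.
All counts are even, so the point lies outside every listed polygon.

none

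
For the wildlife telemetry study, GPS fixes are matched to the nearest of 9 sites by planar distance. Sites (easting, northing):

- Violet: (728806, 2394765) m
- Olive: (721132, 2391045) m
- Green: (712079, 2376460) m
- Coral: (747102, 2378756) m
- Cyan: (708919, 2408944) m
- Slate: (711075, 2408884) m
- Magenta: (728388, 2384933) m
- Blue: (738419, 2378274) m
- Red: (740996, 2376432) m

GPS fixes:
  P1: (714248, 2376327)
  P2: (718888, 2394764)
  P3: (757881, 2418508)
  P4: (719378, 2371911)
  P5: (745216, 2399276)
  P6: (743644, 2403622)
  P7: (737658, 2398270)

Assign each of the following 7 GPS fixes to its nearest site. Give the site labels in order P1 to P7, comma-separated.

P1 → Green (d²=4722250.00)
P2 → Olive (d²=18866497.00)
P3 → Violet (d²=1409085674.00)
P4 → Green (d²=73968802.00)
P5 → Violet (d²=289637221.00)
P6 → Violet (d²=298612693.00)
P7 → Violet (d²=90642929.00)

Green, Olive, Violet, Green, Violet, Violet, Violet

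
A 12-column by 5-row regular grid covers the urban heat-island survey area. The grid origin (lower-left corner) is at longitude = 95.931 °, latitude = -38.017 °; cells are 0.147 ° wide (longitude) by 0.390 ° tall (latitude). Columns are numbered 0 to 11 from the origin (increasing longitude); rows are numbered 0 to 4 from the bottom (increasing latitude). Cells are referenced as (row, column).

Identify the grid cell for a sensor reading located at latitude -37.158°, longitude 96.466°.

Column index: ⌊(96.466 − 95.931) / 0.147⌋ = ⌊3.639⌋ = 3
Row offset from origin: ⌊(-37.158 − -38.017) / 0.390⌋ = ⌊2.203⌋ = 2 → row 2

(2, 3)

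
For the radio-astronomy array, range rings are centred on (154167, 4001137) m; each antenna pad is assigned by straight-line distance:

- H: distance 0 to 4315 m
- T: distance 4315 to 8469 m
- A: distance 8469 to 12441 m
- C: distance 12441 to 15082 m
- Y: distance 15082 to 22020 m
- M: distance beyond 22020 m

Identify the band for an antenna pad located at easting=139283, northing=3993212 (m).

Y

Distance = √((139283−154167)² + (3993212−4001137)²) = √(221533456.000 + 62805625.000) = 16862.357 m.
15082 ≤ 16862.357 < 22020 → Y.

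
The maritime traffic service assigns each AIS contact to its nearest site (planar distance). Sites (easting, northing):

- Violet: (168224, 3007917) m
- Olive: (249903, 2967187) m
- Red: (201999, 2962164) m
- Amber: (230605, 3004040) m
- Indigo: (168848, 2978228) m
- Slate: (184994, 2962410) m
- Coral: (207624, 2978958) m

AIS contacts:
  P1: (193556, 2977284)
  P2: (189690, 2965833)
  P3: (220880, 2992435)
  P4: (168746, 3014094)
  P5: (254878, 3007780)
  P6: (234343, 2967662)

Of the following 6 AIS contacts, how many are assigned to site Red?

P1 → Coral
P2 → Slate
P3 → Amber
P4 → Violet
P5 → Amber
P6 → Olive
0 of the 6 go to Red.

0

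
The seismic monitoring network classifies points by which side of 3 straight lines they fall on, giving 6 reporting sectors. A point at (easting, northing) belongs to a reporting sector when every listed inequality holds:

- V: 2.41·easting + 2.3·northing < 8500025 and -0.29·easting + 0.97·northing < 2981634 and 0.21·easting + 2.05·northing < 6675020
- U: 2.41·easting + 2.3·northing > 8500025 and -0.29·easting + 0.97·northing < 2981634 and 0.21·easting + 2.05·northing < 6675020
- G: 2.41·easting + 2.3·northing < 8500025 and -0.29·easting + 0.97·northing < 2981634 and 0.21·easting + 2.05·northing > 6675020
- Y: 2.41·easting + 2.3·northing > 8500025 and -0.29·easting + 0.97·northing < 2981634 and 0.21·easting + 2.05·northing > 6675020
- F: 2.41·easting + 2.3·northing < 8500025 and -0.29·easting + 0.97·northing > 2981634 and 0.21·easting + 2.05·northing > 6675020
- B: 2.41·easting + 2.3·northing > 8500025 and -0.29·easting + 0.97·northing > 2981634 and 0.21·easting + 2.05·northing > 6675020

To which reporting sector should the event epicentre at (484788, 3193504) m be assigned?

U

2.41·484788 + 2.3·3193504 = 8513398.280, which is > 8500025
-0.29·484788 + 0.97·3193504 = 2957110.360, which is < 2981634
0.21·484788 + 2.05·3193504 = 6648488.680, which is < 6675020
This sign pattern matches U.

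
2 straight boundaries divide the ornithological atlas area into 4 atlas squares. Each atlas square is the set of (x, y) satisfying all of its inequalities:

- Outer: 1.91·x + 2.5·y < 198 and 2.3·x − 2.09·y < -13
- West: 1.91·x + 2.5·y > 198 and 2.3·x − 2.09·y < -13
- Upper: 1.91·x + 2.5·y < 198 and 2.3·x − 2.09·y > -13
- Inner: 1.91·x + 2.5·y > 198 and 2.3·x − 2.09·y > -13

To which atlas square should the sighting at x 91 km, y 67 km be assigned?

1.91·91 + 2.5·67 = 341.310, which is > 198
2.3·91 − 2.09·67 = 69.270, which is > -13
This sign pattern matches Inner.

Inner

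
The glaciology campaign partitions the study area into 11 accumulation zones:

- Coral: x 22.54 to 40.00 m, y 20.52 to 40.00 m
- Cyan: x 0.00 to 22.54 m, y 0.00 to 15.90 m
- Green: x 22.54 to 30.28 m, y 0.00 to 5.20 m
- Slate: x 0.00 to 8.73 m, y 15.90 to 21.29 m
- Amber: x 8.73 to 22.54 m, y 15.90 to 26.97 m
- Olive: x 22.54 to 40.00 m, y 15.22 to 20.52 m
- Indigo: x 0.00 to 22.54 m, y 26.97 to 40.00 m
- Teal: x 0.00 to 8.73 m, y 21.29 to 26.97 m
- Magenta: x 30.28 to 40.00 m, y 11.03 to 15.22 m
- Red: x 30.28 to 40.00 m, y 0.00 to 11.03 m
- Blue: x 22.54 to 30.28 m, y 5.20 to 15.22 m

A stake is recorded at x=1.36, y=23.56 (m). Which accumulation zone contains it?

The point has x = 1.36 and y = 23.56.
Only Teal satisfies 0.00 ≤ x ≤ 8.73 and 21.29 ≤ y ≤ 26.97.

Teal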